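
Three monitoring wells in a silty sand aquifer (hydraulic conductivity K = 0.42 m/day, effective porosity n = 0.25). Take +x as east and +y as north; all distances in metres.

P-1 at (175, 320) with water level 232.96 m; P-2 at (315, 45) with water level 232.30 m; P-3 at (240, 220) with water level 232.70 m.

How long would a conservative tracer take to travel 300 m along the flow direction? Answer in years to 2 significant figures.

Taking P-1 as reference: P-2−P-1 = (140, -275, -0.66); P-3−P-1 = (65, -100, -0.26).
Solve a·Δx + b·Δy = Δh: det = 140·(-100) − 65·(-275) = 3875.
∂h/∂x = [(-0.66)·(-100) − (-0.26)·(-275)] / 3875 = -0.001419
∂h/∂y = [140·(-0.26) − 65·(-0.66)] / 3875 = +0.001677
|∇h| = √(-0.001419² + 0.001677²) = 0.002197
Seepage velocity v = K·i/n = 0.42 × 0.002197 / 0.25 = 0.003691 m/day.
t = 300 / 0.003691 = 8.128e+04 days = 223 years.

220 years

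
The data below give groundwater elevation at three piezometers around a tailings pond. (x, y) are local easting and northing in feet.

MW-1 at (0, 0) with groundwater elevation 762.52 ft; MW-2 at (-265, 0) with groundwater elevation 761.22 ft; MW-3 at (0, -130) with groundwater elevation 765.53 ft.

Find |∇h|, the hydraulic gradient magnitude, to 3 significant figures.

0.0237

∂h/∂x = (761.22 − 762.52) / (-265 − 0) = +0.004906
∂h/∂y = (765.53 − 762.52) / (-130 − 0) = -0.02315
|∇h| = √(0.004906² + -0.02315²) = 0.02366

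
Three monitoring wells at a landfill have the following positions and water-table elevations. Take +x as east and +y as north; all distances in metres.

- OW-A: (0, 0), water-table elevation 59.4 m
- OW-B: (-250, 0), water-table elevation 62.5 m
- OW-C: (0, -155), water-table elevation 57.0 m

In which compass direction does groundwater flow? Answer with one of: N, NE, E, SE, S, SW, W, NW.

∂h/∂x = (62.5 − 59.4) / (-250 − 0) = -0.01240
∂h/∂y = (57.0 − 59.4) / (-155 − 0) = +0.01548
Flow = −∇h = (+0.01240 east, -0.01548 north), which points southeast.

SE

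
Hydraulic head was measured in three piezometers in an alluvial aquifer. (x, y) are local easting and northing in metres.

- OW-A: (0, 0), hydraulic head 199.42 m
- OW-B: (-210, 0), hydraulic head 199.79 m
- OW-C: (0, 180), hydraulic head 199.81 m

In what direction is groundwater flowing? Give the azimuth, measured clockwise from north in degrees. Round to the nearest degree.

∂h/∂x = (199.79 − 199.42) / (-210 − 0) = -0.001762
∂h/∂y = (199.81 − 199.42) / (180 − 0) = +0.002167
Flow direction (−∇h) has components (+0.001762 E, -0.002167 N).
Azimuth = atan2(E, N) = atan2(+0.001762, -0.002167) = 140.9° ≈ 141°.

141°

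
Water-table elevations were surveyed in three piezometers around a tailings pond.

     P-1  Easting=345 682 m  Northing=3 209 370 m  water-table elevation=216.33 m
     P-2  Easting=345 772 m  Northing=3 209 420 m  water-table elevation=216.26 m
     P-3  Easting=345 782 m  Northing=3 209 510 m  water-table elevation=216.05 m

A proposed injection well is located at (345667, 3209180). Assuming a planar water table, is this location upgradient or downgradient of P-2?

With h = a·x + b·y + c and P-1 as origin, the differences give:
  90·a + 50·b = -0.07
  100·a + 140·b = -0.28
Eliminate b (×140 and ×50, subtract): 7600·a = 4.200 → a = ∂h/∂x = +0.0005526
Back-substitute: b = ∂h/∂y = -0.002395.
Head at (345667, 3209180) = 216.33 + (+0.0005526)·(-15) + (-0.002395)·(-190) = 216.78 m.
That is higher than the 216.26 m at P-2, so the point is upgradient.

upgradient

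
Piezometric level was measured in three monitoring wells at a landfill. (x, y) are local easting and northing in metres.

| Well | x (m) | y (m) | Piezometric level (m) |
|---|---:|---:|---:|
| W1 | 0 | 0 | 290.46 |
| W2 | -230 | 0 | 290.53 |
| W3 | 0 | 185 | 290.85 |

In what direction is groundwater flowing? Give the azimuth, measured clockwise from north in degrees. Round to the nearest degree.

172°

∂h/∂x = (290.53 − 290.46) / (-230 − 0) = -0.0003043
∂h/∂y = (290.85 − 290.46) / (185 − 0) = +0.002108
Flow direction (−∇h) has components (+0.0003043 E, -0.002108 N).
Azimuth = atan2(E, N) = atan2(+0.0003043, -0.002108) = 171.8° ≈ 172°.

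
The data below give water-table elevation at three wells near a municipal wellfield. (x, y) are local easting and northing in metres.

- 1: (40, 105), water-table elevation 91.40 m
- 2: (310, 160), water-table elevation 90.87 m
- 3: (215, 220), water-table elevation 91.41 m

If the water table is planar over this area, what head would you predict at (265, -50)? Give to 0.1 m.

90.1 m

With h = a·x + b·y + c and 1 as origin, the differences give:
  270·a + 55·b = -0.53
  175·a + 115·b = +0.01
Eliminate b (×115 and ×55, subtract): 21425·a = -61.500 → a = ∂h/∂x = -0.002870
Back-substitute: b = ∂h/∂y = +0.004455.
h(265, -50) = 91.40 + (-0.002870)·(225) + (+0.004455)·(-155) = 91.40 -0.646 -0.691 = 90.064 m.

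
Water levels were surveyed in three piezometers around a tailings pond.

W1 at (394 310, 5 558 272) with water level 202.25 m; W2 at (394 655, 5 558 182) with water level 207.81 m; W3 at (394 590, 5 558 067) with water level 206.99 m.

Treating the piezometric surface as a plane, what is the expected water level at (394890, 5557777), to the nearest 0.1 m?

212.2 m

Differences from W1: to W2 (Δx, Δy, Δh) = (345, -90, +5.56); to W3 = (280, -205, +4.74).
Solve a·Δx + b·Δy = Δh: det = 345·(-205) − 280·(-90) = -45525.
∂h/∂x = [(+5.56)·(-205) − (+4.74)·(-90)] / -45525 = +0.01567
∂h/∂y = [345·(+4.74) − 280·(+5.56)] / -45525 = -0.001724
h(394890, 5557777) = 202.25 + (+0.01567)·(580) + (-0.001724)·(-495) = 202.25 +9.086 +0.854 = 212.190 m.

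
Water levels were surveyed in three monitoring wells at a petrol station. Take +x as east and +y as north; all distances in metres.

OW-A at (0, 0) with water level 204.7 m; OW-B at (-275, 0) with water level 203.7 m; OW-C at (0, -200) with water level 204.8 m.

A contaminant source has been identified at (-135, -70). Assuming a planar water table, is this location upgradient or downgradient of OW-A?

∂h/∂x = (203.7 − 204.7) / (-275 − 0) = +0.003636
∂h/∂y = (204.8 − 204.7) / (-200 − 0) = -0.0005000
Head at (-135, -70) = 204.7 + (+0.003636)·(-135) + (-0.0005000)·(-70) = 204.24 m.
That is lower than the 204.7 m at OW-A, so the point is downgradient.

downgradient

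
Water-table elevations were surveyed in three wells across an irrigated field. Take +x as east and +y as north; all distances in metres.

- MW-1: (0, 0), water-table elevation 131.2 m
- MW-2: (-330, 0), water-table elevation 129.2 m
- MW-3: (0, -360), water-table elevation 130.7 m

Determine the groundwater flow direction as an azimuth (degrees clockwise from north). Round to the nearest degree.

∂h/∂x = (129.2 − 131.2) / (-330 − 0) = +0.006061
∂h/∂y = (130.7 − 131.2) / (-360 − 0) = +0.001389
Flow direction (−∇h) has components (-0.006061 E, -0.001389 N).
Azimuth = atan2(E, N) = atan2(-0.006061, -0.001389) = 257.1° ≈ 257°.

257°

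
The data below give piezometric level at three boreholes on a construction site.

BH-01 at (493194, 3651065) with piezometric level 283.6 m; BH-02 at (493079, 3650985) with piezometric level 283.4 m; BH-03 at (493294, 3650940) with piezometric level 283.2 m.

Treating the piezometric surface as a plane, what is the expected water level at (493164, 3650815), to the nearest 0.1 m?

282.9 m

Three-point gradient (reference BH-01): Δ to BH-02 = (-115, -80, -0.2), Δ to BH-03 = (100, -125, -0.4).
∂h/∂x = -0.0003128, ∂h/∂y = +0.002950 (det = 22375).
h(493164, 3650815) = 283.6 + (-0.0003128)·(-30) + (+0.002950)·(-250) = 283.6 +0.009 -0.737 = 282.872 m.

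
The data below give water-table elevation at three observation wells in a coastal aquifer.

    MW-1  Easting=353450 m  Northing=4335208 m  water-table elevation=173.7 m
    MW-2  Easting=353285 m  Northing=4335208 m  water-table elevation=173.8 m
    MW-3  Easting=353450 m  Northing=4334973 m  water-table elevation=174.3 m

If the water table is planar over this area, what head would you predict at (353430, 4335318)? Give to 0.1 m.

∂h/∂x = (173.8 − 173.7) / (353285 − 353450) = -0.0006061
∂h/∂y = (174.3 − 173.7) / (4334973 − 4335208) = -0.002553
h(353430, 4335318) = 173.7 + (-0.0006061)·(-20) + (-0.002553)·(110) = 173.7 +0.012 -0.281 = 173.431 m.

173.4 m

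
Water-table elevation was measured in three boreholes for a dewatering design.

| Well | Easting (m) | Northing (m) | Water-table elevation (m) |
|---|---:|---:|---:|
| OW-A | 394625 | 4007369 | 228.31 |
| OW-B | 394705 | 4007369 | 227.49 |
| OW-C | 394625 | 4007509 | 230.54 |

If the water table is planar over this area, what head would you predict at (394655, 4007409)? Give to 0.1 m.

∂h/∂x = (227.49 − 228.31) / (394705 − 394625) = -0.01025
∂h/∂y = (230.54 − 228.31) / (4007509 − 4007369) = +0.01593
h(394655, 4007409) = 228.31 + (-0.01025)·(30) + (+0.01593)·(40) = 228.31 -0.307 +0.637 = 228.640 m.

228.6 m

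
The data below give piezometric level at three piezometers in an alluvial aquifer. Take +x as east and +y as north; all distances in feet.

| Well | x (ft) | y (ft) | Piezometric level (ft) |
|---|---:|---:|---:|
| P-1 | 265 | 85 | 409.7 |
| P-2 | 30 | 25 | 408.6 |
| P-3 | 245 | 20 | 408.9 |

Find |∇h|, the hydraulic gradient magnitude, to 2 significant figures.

Taking P-1 as reference: P-2−P-1 = (-235, -60, -1.1); P-3−P-1 = (-20, -65, -0.8).
Solve a·Δx + b·Δy = Δh: det = (-235)·(-65) − (-20)·(-60) = 14075.
∂h/∂x = [(-1.1)·(-65) − (-0.8)·(-60)] / 14075 = +0.001670
∂h/∂y = [(-235)·(-0.8) − (-20)·(-1.1)] / 14075 = +0.01179
|∇h| = √(0.001670² + 0.01179²) = 0.01191

0.012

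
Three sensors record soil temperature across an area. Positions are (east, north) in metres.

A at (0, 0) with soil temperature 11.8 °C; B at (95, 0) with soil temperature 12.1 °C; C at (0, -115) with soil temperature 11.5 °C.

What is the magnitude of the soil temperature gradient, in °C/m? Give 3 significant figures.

0.00410 °C/m

∂T/∂x = (12.1 − 11.8) / (95 − 0) = +0.003158
∂T/∂y = (11.5 − 11.8) / (-115 − 0) = +0.002609
|∇f| = √(0.003158² + 0.002609²) = 0.004096 °C/m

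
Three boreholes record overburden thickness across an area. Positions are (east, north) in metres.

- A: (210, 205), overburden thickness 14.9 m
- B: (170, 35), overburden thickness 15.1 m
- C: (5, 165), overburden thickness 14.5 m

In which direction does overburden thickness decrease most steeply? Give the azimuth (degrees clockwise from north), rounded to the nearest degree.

307°

Taking A as reference: B−A = (-40, -170, +0.2); C−A = (-205, -40, -0.4).
Solve a·Δx + b·Δy = Δd: det = (-40)·(-40) − (-205)·(-170) = -33250.
∂d/∂x = [(+0.2)·(-40) − (-0.4)·(-170)] / -33250 = +0.002286
∂d/∂y = [(-40)·(-0.4) − (-205)·(+0.2)] / -33250 = -0.001714
Steepest decrease is along −∇f: components (-0.002286 E, +0.001714 N).
Azimuth = atan2(-0.002286, +0.001714) = 306.9° ≈ 307°.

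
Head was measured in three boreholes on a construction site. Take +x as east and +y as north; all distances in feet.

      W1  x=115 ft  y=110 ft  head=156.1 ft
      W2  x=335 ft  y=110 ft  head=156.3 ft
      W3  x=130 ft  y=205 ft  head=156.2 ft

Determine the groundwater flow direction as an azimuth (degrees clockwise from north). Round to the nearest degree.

225°

Differences from W1: to W2 (Δx, Δy, Δh) = (220, 0, +0.2); to W3 = (15, 95, +0.1).
Determinant of the coordinate differences = 220·95 − 15·0 = 20900.
∂h/∂x = [(+0.2)·95 − (+0.1)·0] / 20900 = +0.0009091
∂h/∂y = [220·(+0.1) − 15·(+0.2)] / 20900 = +0.0009091
Flow direction (−∇h) has components (-0.0009091 E, -0.0009091 N).
Azimuth = atan2(E, N) = atan2(-0.0009091, -0.0009091) = 225.0° ≈ 225°.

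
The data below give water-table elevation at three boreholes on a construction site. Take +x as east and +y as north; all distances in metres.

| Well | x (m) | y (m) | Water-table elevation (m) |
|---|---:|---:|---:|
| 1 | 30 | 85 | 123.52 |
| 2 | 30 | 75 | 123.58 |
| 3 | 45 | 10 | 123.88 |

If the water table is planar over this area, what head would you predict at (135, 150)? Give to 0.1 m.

122.5 m

Taking 1 as reference: 2−1 = (0, -10, +0.06); 3−1 = (15, -75, +0.36).
Determinant of the coordinate differences = 0·(-75) − 15·(-10) = 150.
∂h/∂x = [(+0.06)·(-75) − (+0.36)·(-10)] / 150 = -0.006000
∂h/∂y = [0·(+0.36) − 15·(+0.06)] / 150 = -0.006000
h(135, 150) = 123.52 + (-0.006000)·(105) + (-0.006000)·(65) = 123.52 -0.630 -0.390 = 122.500 m.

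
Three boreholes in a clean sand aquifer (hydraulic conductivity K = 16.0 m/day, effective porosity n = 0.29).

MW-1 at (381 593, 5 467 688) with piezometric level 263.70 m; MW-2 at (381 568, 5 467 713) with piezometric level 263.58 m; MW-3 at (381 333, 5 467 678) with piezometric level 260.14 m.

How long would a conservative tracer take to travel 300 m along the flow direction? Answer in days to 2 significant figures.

340 days

Differences from MW-1: to MW-2 (Δx, Δy, Δh) = (-25, 25, -0.12); to MW-3 = (-260, -10, -3.56).
Solve a·Δx + b·Δy = Δh: det = (-25)·(-10) − (-260)·25 = 6750.
∂h/∂x = [(-0.12)·(-10) − (-3.56)·25] / 6750 = +0.01336
∂h/∂y = [(-25)·(-3.56) − (-260)·(-0.12)] / 6750 = +0.008563
|∇h| = √(0.01336² + 0.008563²) = 0.01587
Seepage velocity v = K·i/n = 16.0 × 0.01587 / 0.29 = 0.8756 m/day.
t = 300 / 0.8756 = 342.6 days.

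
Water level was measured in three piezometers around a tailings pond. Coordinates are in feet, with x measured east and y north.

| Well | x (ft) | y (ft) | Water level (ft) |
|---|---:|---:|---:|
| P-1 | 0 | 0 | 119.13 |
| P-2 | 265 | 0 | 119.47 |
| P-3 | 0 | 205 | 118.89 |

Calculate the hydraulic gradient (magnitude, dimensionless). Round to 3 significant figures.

0.00174

∂h/∂x = (119.47 − 119.13) / (265 − 0) = +0.001283
∂h/∂y = (118.89 − 119.13) / (205 − 0) = -0.001171
|∇h| = √(0.001283² + -0.001171²) = 0.001737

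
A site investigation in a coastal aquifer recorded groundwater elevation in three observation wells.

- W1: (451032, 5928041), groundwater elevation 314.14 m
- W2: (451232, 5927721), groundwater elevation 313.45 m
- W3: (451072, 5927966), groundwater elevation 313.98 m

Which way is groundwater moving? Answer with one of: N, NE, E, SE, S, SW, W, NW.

Differences from W1: to W2 (Δx, Δy, Δh) = (200, -320, -0.69); to W3 = (40, -75, -0.16).
Solve a·Δx + b·Δy = Δh: det = 200·(-75) − 40·(-320) = -2200.
∂h/∂x = [(-0.69)·(-75) − (-0.16)·(-320)] / -2200 = -0.0002500
∂h/∂y = [200·(-0.16) − 40·(-0.69)] / -2200 = +0.002000
Flow = −∇h = (+0.0002500 east, -0.002000 north), which points south.

S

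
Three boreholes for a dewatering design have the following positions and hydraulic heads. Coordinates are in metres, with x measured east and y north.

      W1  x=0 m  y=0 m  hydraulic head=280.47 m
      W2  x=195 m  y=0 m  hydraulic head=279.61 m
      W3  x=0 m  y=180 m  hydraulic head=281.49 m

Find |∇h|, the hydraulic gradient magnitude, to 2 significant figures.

∂h/∂x = (279.61 − 280.47) / (195 − 0) = -0.004410
∂h/∂y = (281.49 − 280.47) / (180 − 0) = +0.005667
|∇h| = √(-0.004410² + 0.005667²) = 0.007181

0.0072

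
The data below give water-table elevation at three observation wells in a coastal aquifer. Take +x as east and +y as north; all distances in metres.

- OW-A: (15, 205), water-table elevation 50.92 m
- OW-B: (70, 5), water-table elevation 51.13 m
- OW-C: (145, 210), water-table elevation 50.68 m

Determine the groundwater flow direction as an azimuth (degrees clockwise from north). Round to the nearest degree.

049°

With h = a·x + b·y + c and OW-A as origin, the differences give:
  55·a + (-200)·b = +0.21
  130·a + 5·b = -0.24
Eliminate b (×5 and ×(-200), subtract): 26275·a = -46.950 → a = ∂h/∂x = -0.001787
Back-substitute: b = ∂h/∂y = -0.001541.
Flow direction (−∇h) has components (+0.001787 E, +0.001541 N).
Azimuth = atan2(E, N) = atan2(+0.001787, +0.001541) = 49.2° ≈ 049°.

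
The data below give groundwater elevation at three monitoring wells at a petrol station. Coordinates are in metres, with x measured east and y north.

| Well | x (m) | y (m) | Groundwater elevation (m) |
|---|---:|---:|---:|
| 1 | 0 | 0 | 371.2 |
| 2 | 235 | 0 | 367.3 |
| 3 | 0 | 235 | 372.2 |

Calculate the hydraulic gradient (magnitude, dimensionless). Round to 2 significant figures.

0.017

∂h/∂x = (367.3 − 371.2) / (235 − 0) = -0.01660
∂h/∂y = (372.2 − 371.2) / (235 − 0) = +0.004255
|∇h| = √(-0.01660² + 0.004255²) = 0.01714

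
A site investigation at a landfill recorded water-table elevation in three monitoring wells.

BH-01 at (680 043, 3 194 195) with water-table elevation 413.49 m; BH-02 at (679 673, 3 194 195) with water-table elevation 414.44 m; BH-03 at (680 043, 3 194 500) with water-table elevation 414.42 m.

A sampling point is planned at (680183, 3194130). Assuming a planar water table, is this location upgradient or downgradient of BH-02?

∂h/∂x = (414.44 − 413.49) / (679673 − 680043) = -0.002568
∂h/∂y = (414.42 − 413.49) / (3194500 − 3194195) = +0.003049
Head at (680183, 3194130) = 413.49 + (-0.002568)·(140) + (+0.003049)·(-65) = 412.93 m.
That is lower than the 414.44 m at BH-02, so the point is downgradient.

downgradient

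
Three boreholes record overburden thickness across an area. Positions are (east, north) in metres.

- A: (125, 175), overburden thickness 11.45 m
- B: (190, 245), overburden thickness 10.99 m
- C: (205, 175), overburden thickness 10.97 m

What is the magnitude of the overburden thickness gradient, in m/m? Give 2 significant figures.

0.0061 m/m

Taking A as reference: B−A = (65, 70, -0.46); C−A = (80, 0, -0.48).
Determinant of the coordinate differences = 65·0 − 80·70 = -5600.
∂d/∂x = [(-0.46)·0 − (-0.48)·70] / -5600 = -0.006000
∂d/∂y = [65·(-0.48) − 80·(-0.46)] / -5600 = -0.001000
|∇f| = √(-0.006000² + -0.001000²) = 0.006083 m/m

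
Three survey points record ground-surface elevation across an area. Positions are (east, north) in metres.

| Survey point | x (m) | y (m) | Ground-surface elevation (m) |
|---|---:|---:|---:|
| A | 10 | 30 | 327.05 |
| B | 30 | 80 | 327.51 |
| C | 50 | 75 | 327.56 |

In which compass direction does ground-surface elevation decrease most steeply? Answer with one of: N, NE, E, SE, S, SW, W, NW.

SW

Differences from A: to B (Δx, Δy, Δh) = (20, 50, +0.46); to C = (40, 45, +0.51).
Solve a·Δx + b·Δy = Δz: det = 20·45 − 40·50 = -1100.
∂z/∂x = [(+0.46)·45 − (+0.51)·50] / -1100 = +0.004364
∂z/∂y = [20·(+0.51) − 40·(+0.46)] / -1100 = +0.007455
Steepest decrease is along −∇f = (-0.004364 E, -0.007455 N) → southwest.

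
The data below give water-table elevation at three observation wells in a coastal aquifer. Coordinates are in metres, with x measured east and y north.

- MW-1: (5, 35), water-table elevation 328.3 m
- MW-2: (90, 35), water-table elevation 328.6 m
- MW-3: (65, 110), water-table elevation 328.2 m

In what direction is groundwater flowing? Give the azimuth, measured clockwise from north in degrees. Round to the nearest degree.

Differences from MW-1: to MW-2 (Δx, Δy, Δh) = (85, 0, +0.3); to MW-3 = (60, 75, -0.1).
Solve a·Δx + b·Δy = Δh: det = 85·75 − 60·0 = 6375.
∂h/∂x = [(+0.3)·75 − (-0.1)·0] / 6375 = +0.003529
∂h/∂y = [85·(-0.1) − 60·(+0.3)] / 6375 = -0.004157
Flow direction (−∇h) has components (-0.003529 E, +0.004157 N).
Azimuth = atan2(E, N) = atan2(-0.003529, +0.004157) = 319.7° ≈ 320°.

320°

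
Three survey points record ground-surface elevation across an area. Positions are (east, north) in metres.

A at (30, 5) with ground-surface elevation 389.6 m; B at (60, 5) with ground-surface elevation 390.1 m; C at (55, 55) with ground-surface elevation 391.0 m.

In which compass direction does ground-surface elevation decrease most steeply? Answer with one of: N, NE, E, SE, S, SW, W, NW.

SW

Three-point gradient (reference A): Δ to B = (30, 0, +0.5), Δ to C = (25, 50, +1.4).
∂z/∂x = +0.01667, ∂z/∂y = +0.01967 (det = 1500).
Steepest decrease is along −∇f = (-0.01667 E, -0.01967 N) → southwest.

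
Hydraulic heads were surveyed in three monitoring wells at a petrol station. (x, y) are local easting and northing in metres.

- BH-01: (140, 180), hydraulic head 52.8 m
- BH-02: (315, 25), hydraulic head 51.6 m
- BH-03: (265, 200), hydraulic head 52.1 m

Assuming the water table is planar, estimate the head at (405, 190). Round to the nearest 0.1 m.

With h = a·x + b·y + c and BH-01 as origin, the differences give:
  175·a + (-155)·b = -1.2
  125·a + 20·b = -0.7
Eliminate b (×20 and ×(-155), subtract): 22875·a = -132.50 → a = ∂h/∂x = -0.005792
Back-substitute: b = ∂h/∂y = +0.001202.
h(405, 190) = 52.8 + (-0.005792)·(265) + (+0.001202)·(10) = 52.8 -1.535 +0.012 = 51.277 m.

51.3 m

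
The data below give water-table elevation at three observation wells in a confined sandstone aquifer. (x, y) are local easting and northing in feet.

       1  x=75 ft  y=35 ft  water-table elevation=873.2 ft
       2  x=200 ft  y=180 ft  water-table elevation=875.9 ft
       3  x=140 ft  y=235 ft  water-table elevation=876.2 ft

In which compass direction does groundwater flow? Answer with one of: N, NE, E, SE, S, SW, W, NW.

With h = a·x + b·y + c and 1 as origin, the differences give:
  125·a + 145·b = +2.7
  65·a + 200·b = +3.0
Eliminate b (×200 and ×145, subtract): 15575·a = 105.00 → a = ∂h/∂x = +0.006742
Back-substitute: b = ∂h/∂y = +0.01281.
Flow = −∇h = (-0.006742 east, -0.01281 north), which points southwest.

SW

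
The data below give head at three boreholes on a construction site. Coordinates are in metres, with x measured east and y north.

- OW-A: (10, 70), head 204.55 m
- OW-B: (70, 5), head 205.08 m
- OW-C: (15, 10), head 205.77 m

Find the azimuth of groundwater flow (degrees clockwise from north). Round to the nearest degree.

034°

With h = a·x + b·y + c and OW-A as origin, the differences give:
  60·a + (-65)·b = +0.53
  5·a + (-60)·b = +1.22
Eliminate b (×(-60) and ×(-65), subtract): -3275·a = 47.500 → a = ∂h/∂x = -0.01450
Back-substitute: b = ∂h/∂y = -0.02154.
Flow direction (−∇h) has components (+0.01450 E, +0.02154 N).
Azimuth = atan2(E, N) = atan2(+0.01450, +0.02154) = 34.0° ≈ 034°.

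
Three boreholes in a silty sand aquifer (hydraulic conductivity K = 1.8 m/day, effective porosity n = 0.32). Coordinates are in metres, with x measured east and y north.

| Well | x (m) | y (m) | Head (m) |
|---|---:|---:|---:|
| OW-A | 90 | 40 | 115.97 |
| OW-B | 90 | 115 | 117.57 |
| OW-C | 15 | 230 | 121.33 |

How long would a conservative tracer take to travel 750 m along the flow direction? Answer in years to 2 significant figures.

13 years

With h = a·x + b·y + c and OW-A as origin, the differences give:
  0·a + 75·b = +1.60
  (-75)·a + 190·b = +5.36
Eliminate b (×190 and ×75, subtract): 5625·a = -98.000 → a = ∂h/∂x = -0.01742
Back-substitute: b = ∂h/∂y = +0.02133.
|∇h| = √(-0.01742² + 0.02133²) = 0.02754
Seepage velocity v = K·i/n = 1.8 × 0.02754 / 0.32 = 0.1549 m/day.
t = 750 / 0.1549 = 4842 days = 13.3 years.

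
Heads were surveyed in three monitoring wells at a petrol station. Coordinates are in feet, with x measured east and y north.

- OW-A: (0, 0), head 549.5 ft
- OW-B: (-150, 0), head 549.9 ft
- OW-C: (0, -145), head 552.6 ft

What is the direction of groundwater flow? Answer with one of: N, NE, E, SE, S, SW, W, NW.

∂h/∂x = (549.9 − 549.5) / (-150 − 0) = -0.002667
∂h/∂y = (552.6 − 549.5) / (-145 − 0) = -0.02138
Flow = −∇h = (+0.002667 east, +0.02138 north), which points north.

N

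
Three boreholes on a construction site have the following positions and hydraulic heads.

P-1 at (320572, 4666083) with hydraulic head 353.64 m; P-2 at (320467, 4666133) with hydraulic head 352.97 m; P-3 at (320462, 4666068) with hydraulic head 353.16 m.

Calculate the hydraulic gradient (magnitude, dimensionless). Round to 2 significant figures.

0.0058

With h = a·x + b·y + c and P-1 as origin, the differences give:
  (-105)·a + 50·b = -0.67
  (-110)·a + (-15)·b = -0.48
Eliminate b (×(-15) and ×50, subtract): 7075·a = 34.050 → a = ∂h/∂x = +0.004813
Back-substitute: b = ∂h/∂y = -0.003293.
|∇h| = √(0.004813² + -0.003293²) = 0.005832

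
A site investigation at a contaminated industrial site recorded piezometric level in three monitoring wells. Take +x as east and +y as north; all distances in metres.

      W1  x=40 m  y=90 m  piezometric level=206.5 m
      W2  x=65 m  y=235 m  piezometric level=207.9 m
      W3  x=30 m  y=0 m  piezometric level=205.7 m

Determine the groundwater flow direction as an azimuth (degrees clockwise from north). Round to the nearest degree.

Differences from W1: to W2 (Δx, Δy, Δh) = (25, 145, +1.4); to W3 = (-10, -90, -0.8).
Determinant of the coordinate differences = 25·(-90) − (-10)·145 = -800.
∂h/∂x = [(+1.4)·(-90) − (-0.8)·145] / -800 = +0.01250
∂h/∂y = [25·(-0.8) − (-10)·(+1.4)] / -800 = +0.007500
Flow direction (−∇h) has components (-0.01250 E, -0.007500 N).
Azimuth = atan2(E, N) = atan2(-0.01250, -0.007500) = 239.0° ≈ 239°.

239°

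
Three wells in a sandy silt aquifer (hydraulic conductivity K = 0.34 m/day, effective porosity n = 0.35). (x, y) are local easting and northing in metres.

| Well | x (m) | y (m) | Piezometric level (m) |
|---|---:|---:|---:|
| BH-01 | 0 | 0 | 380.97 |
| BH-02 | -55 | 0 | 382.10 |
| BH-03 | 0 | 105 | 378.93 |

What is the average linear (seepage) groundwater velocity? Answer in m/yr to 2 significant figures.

∂h/∂x = (382.10 − 380.97) / (-55 − 0) = -0.02055
∂h/∂y = (378.93 − 380.97) / (105 − 0) = -0.01943
|∇h| = √(-0.02055² + -0.01943²) = 0.02828
Seepage velocity v = K·i/n = 0.34 × 0.02828 / 0.35 = 0.02747 m/day = 10.03 m/yr.

10 m/yr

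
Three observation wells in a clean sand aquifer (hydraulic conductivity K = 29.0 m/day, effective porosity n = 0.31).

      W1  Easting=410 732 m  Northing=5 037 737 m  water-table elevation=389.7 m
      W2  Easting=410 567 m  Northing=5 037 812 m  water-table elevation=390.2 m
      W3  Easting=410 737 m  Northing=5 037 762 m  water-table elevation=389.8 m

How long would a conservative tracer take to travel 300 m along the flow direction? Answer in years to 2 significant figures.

With h = a·x + b·y + c and W1 as origin, the differences give:
  (-165)·a + 75·b = +0.5
  5·a + 25·b = +0.1
Eliminate b (×25 and ×75, subtract): -4500·a = 5.00 → a = ∂h/∂x = -0.001111
Back-substitute: b = ∂h/∂y = +0.004222.
|∇h| = √(-0.001111² + 0.004222²) = 0.004366
Seepage velocity v = K·i/n = 29.0 × 0.004366 / 0.31 = 0.4084 m/day.
t = 300 / 0.4084 = 734.6 days = 2.01 years.

2.0 years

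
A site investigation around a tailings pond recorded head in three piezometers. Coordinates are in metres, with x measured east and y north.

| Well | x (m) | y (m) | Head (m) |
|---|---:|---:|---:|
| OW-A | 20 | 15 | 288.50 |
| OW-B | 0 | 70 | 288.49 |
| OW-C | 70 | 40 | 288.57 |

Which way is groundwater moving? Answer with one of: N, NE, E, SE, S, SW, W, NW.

W

With h = a·x + b·y + c and OW-A as origin, the differences give:
  (-20)·a + 55·b = -0.01
  50·a + 25·b = +0.07
Eliminate b (×25 and ×55, subtract): -3250·a = -4.100 → a = ∂h/∂x = +0.001262
Back-substitute: b = ∂h/∂y = +0.0002769.
Flow = −∇h = (-0.001262 east, -0.0002769 north), which points west.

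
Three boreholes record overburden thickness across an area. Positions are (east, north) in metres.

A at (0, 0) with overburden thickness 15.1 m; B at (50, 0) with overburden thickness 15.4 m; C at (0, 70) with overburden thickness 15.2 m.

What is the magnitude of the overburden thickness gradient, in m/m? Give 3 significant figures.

∂d/∂x = (15.4 − 15.1) / (50 − 0) = +0.006000
∂d/∂y = (15.2 − 15.1) / (70 − 0) = +0.001429
|∇f| = √(0.006000² + 0.001429²) = 0.006168 m/m

0.00617 m/m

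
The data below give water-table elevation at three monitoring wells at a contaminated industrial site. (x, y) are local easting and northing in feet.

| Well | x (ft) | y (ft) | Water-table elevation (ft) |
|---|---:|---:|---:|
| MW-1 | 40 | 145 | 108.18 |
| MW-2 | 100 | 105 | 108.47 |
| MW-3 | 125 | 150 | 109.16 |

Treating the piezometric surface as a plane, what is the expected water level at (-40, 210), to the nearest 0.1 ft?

With h = a·x + b·y + c and MW-1 as origin, the differences give:
  60·a + (-40)·b = +0.29
  85·a + 5·b = +0.98
Eliminate b (×5 and ×(-40), subtract): 3700·a = 40.650 → a = ∂h/∂x = +0.01099
Back-substitute: b = ∂h/∂y = +0.009230.
h(-40, 210) = 108.18 + (+0.01099)·(-80) + (+0.009230)·(65) = 108.18 -0.879 +0.600 = 107.901 ft.

107.9 ft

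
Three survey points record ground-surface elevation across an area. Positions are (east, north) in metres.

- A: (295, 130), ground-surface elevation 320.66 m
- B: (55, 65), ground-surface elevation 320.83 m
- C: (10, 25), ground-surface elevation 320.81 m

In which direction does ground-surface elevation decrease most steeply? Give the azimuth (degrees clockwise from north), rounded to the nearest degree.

With z = a·x + b·y + c and A as origin, the differences give:
  (-240)·a + (-65)·b = +0.17
  (-285)·a + (-105)·b = +0.15
Eliminate b (×(-105) and ×(-65), subtract): 6675·a = -8.100 → a = ∂z/∂x = -0.001213
Back-substitute: b = ∂z/∂y = +0.001865.
Steepest decrease is along −∇f: components (+0.001213 E, -0.001865 N).
Azimuth = atan2(+0.001213, -0.001865) = 147.0° ≈ 147°.

147°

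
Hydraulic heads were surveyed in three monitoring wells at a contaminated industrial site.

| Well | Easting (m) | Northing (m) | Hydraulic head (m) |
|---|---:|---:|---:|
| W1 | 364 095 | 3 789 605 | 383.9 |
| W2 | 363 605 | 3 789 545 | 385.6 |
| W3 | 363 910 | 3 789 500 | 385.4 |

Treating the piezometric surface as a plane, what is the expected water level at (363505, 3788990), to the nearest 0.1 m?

Taking W1 as reference: W2−W1 = (-490, -60, +1.7); W3−W1 = (-185, -105, +1.5).
Determinant of the coordinate differences = (-490)·(-105) − (-185)·(-60) = 40350.
∂h/∂x = [(+1.7)·(-105) − (+1.5)·(-60)] / 40350 = -0.002193
∂h/∂y = [(-490)·(+1.5) − (-185)·(+1.7)] / 40350 = -0.01042
h(363505, 3788990) = 383.9 + (-0.002193)·(-590) + (-0.01042)·(-615) = 383.9 +1.294 +6.409 = 391.603 m.

391.6 m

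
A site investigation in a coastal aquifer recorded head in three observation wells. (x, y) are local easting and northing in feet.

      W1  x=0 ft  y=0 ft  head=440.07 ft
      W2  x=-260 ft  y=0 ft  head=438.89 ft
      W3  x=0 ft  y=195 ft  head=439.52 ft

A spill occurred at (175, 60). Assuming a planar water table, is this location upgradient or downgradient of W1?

∂h/∂x = (438.89 − 440.07) / (-260 − 0) = +0.004538
∂h/∂y = (439.52 − 440.07) / (195 − 0) = -0.002821
Head at (175, 60) = 440.07 + (+0.004538)·(175) + (-0.002821)·(60) = 440.69 ft.
That is higher than the 440.07 ft at W1, so the point is upgradient.

upgradient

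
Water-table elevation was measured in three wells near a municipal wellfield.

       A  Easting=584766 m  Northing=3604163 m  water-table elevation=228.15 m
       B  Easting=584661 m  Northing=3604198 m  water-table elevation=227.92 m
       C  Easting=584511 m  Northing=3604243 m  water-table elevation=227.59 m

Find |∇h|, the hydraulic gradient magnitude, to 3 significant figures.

0.00230

Differences from A: to B (Δx, Δy, Δh) = (-105, 35, -0.23); to C = (-255, 80, -0.56).
Solve a·Δx + b·Δy = Δh: det = (-105)·80 − (-255)·35 = 525.
∂h/∂x = [(-0.23)·80 − (-0.56)·35] / 525 = +0.002286
∂h/∂y = [(-105)·(-0.56) − (-255)·(-0.23)] / 525 = +0.0002857
|∇h| = √(0.002286² + 0.0002857²) = 0.002304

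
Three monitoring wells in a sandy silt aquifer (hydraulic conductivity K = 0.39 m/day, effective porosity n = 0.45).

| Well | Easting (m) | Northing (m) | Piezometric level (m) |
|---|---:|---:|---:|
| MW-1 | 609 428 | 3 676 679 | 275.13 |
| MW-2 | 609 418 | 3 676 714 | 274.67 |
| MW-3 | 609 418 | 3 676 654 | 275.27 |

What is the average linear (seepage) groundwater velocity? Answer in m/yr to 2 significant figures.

With h = a·x + b·y + c and MW-1 as origin, the differences give:
  (-10)·a + 35·b = -0.46
  (-10)·a + (-25)·b = +0.14
Eliminate b (×(-25) and ×35, subtract): 600·a = 6.600 → a = ∂h/∂x = +0.01100
Back-substitute: b = ∂h/∂y = -0.010000.
|∇h| = √(0.01100² + -0.010000²) = 0.01487
Seepage velocity v = K·i/n = 0.39 × 0.01487 / 0.45 = 0.01289 m/day = 4.708 m/yr.

4.7 m/yr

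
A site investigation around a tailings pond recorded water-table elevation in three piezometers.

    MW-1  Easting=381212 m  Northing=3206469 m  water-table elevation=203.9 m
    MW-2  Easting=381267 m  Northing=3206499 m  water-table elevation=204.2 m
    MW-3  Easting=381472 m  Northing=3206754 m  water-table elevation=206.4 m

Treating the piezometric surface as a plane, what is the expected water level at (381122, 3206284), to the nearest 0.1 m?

Differences from MW-1: to MW-2 (Δx, Δy, Δh) = (55, 30, +0.3); to MW-3 = (260, 285, +2.5).
Determinant of the coordinate differences = 55·285 − 260·30 = 7875.
∂h/∂x = [(+0.3)·285 − (+2.5)·30] / 7875 = +0.001333
∂h/∂y = [55·(+2.5) − 260·(+0.3)] / 7875 = +0.007556
h(381122, 3206284) = 203.9 + (+0.001333)·(-90) + (+0.007556)·(-185) = 203.9 -0.120 -1.398 = 202.382 m.

202.4 m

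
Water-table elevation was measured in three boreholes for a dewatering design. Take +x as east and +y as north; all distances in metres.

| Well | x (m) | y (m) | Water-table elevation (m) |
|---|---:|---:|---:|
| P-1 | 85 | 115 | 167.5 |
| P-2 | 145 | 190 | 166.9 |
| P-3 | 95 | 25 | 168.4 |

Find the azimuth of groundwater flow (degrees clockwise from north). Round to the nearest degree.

With h = a·x + b·y + c and P-1 as origin, the differences give:
  60·a + 75·b = -0.6
  10·a + (-90)·b = +0.9
Eliminate b (×(-90) and ×75, subtract): -6150·a = -13.50 → a = ∂h/∂x = +0.002195
Back-substitute: b = ∂h/∂y = -0.009756.
Flow direction (−∇h) has components (-0.002195 E, +0.009756 N).
Azimuth = atan2(E, N) = atan2(-0.002195, +0.009756) = 347.3° ≈ 347°.

347°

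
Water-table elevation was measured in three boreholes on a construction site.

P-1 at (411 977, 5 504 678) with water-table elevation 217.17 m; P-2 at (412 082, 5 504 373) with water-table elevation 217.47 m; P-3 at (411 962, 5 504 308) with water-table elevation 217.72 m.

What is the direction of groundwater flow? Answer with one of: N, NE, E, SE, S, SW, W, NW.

With h = a·x + b·y + c and P-1 as origin, the differences give:
  105·a + (-305)·b = +0.30
  (-15)·a + (-370)·b = +0.55
Eliminate b (×(-370) and ×(-305), subtract): -43425·a = 56.750 → a = ∂h/∂x = -0.001307
Back-substitute: b = ∂h/∂y = -0.001434.
Flow = −∇h = (+0.001307 east, +0.001434 north), which points northeast.

NE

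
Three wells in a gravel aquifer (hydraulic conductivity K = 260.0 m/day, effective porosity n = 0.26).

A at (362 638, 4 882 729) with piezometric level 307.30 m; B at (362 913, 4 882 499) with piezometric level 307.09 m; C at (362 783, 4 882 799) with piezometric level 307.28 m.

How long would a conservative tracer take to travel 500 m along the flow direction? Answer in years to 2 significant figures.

Three-point gradient (reference A): Δ to B = (275, -230, -0.21), Δ to C = (145, 70, -0.02).
∂h/∂x = -0.0003669, ∂h/∂y = +0.0004743 (det = 52600).
|∇h| = √(-0.0003669² + 0.0004743²) = 0.0005996
Seepage velocity v = K·i/n = 260.0 × 0.0005996 / 0.26 = 0.5996 m/day.
t = 500 / 0.5996 = 833.9 days = 2.28 years.

2.3 years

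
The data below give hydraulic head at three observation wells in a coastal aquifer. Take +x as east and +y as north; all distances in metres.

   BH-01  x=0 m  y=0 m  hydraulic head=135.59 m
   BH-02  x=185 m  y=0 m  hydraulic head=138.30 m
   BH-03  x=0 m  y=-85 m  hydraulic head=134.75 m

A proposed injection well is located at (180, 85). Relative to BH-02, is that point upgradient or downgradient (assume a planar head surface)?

upgradient

∂h/∂x = (138.30 − 135.59) / (185 − 0) = +0.01465
∂h/∂y = (134.75 − 135.59) / (-85 − 0) = +0.009882
Head at (180, 85) = 135.59 + (+0.01465)·(180) + (+0.009882)·(85) = 139.07 m.
That is higher than the 138.30 m at BH-02, so the point is upgradient.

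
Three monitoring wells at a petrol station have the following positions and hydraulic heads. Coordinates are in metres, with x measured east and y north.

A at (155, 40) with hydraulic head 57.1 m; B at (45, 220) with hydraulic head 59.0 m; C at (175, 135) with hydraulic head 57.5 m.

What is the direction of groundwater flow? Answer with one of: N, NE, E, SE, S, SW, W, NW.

SE

Taking A as reference: B−A = (-110, 180, +1.9); C−A = (20, 95, +0.4).
Determinant of the coordinate differences = (-110)·95 − 20·180 = -14050.
∂h/∂x = [(+1.9)·95 − (+0.4)·180] / -14050 = -0.007722
∂h/∂y = [(-110)·(+0.4) − 20·(+1.9)] / -14050 = +0.005836
Flow = −∇h = (+0.007722 east, -0.005836 north), which points southeast.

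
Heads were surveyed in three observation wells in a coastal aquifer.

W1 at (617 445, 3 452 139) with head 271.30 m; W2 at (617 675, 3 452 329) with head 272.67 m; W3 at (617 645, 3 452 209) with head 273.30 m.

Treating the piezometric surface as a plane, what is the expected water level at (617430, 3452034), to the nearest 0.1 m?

272.0 m

Taking W1 as reference: W2−W1 = (230, 190, +1.37); W3−W1 = (200, 70, +2.00).
Solve a·Δx + b·Δy = Δh: det = 230·70 − 200·190 = -21900.
∂h/∂x = [(+1.37)·70 − (+2.00)·190] / -21900 = +0.01297
∂h/∂y = [230·(+2.00) − 200·(+1.37)] / -21900 = -0.008493
h(617430, 3452034) = 271.30 + (+0.01297)·(-15) + (-0.008493)·(-105) = 271.30 -0.195 +0.892 = 271.997 m.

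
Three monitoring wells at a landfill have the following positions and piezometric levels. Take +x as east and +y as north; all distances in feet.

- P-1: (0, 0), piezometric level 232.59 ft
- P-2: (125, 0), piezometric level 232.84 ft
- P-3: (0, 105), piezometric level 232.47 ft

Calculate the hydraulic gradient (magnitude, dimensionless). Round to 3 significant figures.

∂h/∂x = (232.84 − 232.59) / (125 − 0) = +0.002000
∂h/∂y = (232.47 − 232.59) / (105 − 0) = -0.001143
|∇h| = √(0.002000² + -0.001143²) = 0.002304

0.00230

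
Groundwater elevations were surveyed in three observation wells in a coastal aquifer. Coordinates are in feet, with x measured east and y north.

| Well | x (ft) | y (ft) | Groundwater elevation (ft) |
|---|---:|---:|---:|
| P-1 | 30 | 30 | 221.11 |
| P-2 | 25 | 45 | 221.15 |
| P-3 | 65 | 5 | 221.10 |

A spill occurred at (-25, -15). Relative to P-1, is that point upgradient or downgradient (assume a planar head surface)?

Taking P-1 as reference: P-2−P-1 = (-5, 15, +0.04); P-3−P-1 = (35, -25, -0.01).
Determinant of the coordinate differences = (-5)·(-25) − 35·15 = -400.
∂h/∂x = [(+0.04)·(-25) − (-0.01)·15] / -400 = +0.002125
∂h/∂y = [(-5)·(-0.01) − 35·(+0.04)] / -400 = +0.003375
Head at (-25, -15) = 221.11 + (+0.002125)·(-55) + (+0.003375)·(-45) = 220.84 ft.
That is lower than the 221.11 ft at P-1, so the point is downgradient.

downgradient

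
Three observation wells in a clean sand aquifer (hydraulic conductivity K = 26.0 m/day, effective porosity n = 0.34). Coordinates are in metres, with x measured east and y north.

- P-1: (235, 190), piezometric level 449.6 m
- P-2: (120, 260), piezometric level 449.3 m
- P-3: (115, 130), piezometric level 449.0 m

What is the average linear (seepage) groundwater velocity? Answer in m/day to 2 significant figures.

Taking P-1 as reference: P-2−P-1 = (-115, 70, -0.3); P-3−P-1 = (-120, -60, -0.6).
Determinant of the coordinate differences = (-115)·(-60) − (-120)·70 = 15300.
∂h/∂x = [(-0.3)·(-60) − (-0.6)·70] / 15300 = +0.003922
∂h/∂y = [(-115)·(-0.6) − (-120)·(-0.3)] / 15300 = +0.002157
|∇h| = √(0.003922² + 0.002157²) = 0.004476
Seepage velocity v = K·i/n = 26.0 × 0.004476 / 0.34 = 0.3423 m/day.

0.34 m/day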